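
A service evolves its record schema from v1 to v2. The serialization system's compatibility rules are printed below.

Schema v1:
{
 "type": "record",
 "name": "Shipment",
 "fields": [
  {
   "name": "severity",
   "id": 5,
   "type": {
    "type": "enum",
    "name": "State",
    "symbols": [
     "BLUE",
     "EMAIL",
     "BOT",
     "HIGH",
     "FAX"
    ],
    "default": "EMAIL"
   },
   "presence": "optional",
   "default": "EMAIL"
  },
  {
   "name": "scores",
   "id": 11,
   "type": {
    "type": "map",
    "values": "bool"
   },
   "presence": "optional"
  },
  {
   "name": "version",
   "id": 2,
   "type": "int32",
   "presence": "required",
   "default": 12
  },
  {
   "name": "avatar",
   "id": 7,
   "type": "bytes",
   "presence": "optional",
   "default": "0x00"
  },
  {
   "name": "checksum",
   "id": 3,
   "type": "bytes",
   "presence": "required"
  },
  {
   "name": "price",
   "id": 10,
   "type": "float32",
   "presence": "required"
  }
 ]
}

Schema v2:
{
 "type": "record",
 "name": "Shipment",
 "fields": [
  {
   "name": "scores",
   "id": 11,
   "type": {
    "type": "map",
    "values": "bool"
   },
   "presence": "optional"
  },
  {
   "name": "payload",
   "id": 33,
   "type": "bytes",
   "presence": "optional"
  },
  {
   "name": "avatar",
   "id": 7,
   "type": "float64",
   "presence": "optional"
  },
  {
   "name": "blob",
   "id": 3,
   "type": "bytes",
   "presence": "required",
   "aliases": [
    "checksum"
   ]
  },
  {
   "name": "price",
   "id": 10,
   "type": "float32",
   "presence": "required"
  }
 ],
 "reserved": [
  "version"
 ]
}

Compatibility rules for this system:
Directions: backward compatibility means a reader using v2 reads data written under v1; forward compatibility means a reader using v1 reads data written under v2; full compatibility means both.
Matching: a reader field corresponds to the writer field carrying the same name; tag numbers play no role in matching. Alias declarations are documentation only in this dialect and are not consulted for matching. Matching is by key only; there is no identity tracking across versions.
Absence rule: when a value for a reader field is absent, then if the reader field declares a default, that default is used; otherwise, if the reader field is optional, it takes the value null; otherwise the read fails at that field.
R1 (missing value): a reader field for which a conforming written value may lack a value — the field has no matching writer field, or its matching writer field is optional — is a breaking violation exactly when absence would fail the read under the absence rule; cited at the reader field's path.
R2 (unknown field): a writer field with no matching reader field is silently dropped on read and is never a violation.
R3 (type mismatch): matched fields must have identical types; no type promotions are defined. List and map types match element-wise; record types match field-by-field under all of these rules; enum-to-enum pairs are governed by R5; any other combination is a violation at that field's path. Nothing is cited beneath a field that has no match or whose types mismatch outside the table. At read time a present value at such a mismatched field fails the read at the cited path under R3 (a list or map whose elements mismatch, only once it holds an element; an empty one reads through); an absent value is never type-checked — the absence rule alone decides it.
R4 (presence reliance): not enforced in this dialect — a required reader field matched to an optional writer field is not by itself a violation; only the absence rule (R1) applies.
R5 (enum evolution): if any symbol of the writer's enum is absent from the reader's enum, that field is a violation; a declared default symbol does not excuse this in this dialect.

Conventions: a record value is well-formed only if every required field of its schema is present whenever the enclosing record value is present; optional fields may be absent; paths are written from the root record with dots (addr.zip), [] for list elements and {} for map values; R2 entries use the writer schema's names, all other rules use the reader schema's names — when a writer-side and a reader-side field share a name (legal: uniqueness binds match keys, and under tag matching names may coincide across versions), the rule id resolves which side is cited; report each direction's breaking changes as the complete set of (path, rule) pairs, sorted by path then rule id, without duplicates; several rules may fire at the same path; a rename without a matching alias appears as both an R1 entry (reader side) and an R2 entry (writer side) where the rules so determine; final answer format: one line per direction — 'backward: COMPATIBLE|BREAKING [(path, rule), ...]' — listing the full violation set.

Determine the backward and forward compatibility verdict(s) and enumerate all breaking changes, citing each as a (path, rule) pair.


backward: BREAKING [(avatar, R3), (blob, R1)]; forward: BREAKING [(avatar, R3), (checksum, R1)]

the writer's type comes first in each Shipment pair
backward on Shipment — v2 reading data written by v1:
  scores: paired with writer scores (map<string, bool> -> map<string, bool>; writer optional)
  payload has no writer counterpart
  avatar: paired with writer avatar (bytes -> float64; writer optional)
  blob has no writer counterpart
  price: paired with writer price (float32 -> float32; writer required)
  writer severity: unknown to reader
  writer version: unknown to reader
  writer checksum: unknown to reader
  breaking: (avatar, R3)
  breaking: (blob, R1)
  backward on Shipment therefore BREAKING (2)
forward on Shipment — v1 reading data written by v2:
  severity has no writer counterpart
  scores: paired with writer scores (map<string, bool> -> map<string, bool>; writer optional)
  version has no writer counterpart
  avatar: paired with writer avatar (float64 -> bytes; writer optional)
  checksum has no writer counterpart
  price: paired with writer price (float32 -> float32; writer required)
  writer payload: unknown to reader
  writer blob: unknown to reader
  breaking: (avatar, R3)
  breaking: (checksum, R1)
  forward on Shipment therefore BREAKING (2)


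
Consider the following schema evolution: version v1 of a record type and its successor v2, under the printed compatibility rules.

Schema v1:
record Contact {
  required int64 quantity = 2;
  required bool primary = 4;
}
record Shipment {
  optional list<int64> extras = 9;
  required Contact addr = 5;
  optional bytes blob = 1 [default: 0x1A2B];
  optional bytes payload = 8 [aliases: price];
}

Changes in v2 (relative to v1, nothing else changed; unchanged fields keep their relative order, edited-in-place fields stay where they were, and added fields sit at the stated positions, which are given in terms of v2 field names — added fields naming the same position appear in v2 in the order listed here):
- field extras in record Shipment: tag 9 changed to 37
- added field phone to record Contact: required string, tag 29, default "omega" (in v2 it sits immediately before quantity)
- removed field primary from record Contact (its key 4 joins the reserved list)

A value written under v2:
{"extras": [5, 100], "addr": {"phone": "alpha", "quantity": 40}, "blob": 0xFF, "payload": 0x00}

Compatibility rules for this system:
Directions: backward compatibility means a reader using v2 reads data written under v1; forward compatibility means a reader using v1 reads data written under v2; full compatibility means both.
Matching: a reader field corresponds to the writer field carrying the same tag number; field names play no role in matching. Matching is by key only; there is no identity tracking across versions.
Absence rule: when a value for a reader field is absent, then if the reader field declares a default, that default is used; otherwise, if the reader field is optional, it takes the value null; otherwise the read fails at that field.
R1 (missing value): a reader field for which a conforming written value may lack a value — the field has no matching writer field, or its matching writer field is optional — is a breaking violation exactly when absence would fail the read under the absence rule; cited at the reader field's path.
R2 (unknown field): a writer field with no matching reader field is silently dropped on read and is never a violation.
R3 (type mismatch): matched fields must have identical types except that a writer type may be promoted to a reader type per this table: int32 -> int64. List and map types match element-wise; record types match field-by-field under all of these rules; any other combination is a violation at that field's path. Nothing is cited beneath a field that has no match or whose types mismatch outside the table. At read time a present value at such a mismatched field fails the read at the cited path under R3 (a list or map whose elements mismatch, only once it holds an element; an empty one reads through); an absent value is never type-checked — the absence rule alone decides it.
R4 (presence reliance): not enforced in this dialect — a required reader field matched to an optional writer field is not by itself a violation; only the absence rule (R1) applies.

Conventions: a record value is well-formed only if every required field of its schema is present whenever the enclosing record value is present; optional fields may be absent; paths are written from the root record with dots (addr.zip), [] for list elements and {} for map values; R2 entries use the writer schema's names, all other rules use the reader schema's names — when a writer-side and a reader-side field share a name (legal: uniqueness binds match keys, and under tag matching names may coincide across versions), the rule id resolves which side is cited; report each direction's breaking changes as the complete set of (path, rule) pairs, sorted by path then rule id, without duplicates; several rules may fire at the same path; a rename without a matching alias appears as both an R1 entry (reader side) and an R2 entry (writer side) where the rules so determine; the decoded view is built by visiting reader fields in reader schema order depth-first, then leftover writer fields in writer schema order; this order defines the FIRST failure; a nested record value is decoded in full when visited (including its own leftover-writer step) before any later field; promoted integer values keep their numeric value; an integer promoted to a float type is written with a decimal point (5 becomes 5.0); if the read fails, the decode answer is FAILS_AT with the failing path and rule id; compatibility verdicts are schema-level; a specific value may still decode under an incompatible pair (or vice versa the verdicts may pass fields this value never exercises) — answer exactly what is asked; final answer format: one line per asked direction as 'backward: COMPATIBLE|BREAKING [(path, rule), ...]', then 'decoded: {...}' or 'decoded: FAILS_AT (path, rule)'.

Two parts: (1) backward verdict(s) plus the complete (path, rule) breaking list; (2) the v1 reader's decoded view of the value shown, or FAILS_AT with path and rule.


backward: COMPATIBLE []; decoded: FAILS_AT (addr.primary, R1)

the writer's type comes first in each Shipment pair
checking backward for Shipment: reader v2 against writer v1:
  no writer field matches reader extras
  writer required, Contact -> Contact: reader addr maps from writer addr
  writer optional, bytes -> bytes: reader blob maps from writer blob
  writer optional, bytes -> bytes: reader payload maps from writer payload
  writer field extras has no reader counterpart
  no writer field matches reader addr.phone
  writer required, int64 -> int64: reader addr.quantity maps from writer addr.quantity
  writer field addr.primary has no reader counterpart
  => no violations; backward on Shipment: COMPATIBLE
migrating the Shipment value to v1:
  extras := null (not supplied -> null)
  addr.quantity := 40
  read fails at addr.primary under R1 (no fill)
  => FAILS_AT (addr.primary, R1)
ruling out the remaining Shipment differences:
  field extras in record Shipment: tag 9 changed to 37 -> triggers nothing under Shipment's printed rules — same verdict
  added field phone to record Contact: required string, tag 29, default "omega" (in v2 it sits immediately before quantity) -> triggers nothing under Shipment's printed rules — same verdict


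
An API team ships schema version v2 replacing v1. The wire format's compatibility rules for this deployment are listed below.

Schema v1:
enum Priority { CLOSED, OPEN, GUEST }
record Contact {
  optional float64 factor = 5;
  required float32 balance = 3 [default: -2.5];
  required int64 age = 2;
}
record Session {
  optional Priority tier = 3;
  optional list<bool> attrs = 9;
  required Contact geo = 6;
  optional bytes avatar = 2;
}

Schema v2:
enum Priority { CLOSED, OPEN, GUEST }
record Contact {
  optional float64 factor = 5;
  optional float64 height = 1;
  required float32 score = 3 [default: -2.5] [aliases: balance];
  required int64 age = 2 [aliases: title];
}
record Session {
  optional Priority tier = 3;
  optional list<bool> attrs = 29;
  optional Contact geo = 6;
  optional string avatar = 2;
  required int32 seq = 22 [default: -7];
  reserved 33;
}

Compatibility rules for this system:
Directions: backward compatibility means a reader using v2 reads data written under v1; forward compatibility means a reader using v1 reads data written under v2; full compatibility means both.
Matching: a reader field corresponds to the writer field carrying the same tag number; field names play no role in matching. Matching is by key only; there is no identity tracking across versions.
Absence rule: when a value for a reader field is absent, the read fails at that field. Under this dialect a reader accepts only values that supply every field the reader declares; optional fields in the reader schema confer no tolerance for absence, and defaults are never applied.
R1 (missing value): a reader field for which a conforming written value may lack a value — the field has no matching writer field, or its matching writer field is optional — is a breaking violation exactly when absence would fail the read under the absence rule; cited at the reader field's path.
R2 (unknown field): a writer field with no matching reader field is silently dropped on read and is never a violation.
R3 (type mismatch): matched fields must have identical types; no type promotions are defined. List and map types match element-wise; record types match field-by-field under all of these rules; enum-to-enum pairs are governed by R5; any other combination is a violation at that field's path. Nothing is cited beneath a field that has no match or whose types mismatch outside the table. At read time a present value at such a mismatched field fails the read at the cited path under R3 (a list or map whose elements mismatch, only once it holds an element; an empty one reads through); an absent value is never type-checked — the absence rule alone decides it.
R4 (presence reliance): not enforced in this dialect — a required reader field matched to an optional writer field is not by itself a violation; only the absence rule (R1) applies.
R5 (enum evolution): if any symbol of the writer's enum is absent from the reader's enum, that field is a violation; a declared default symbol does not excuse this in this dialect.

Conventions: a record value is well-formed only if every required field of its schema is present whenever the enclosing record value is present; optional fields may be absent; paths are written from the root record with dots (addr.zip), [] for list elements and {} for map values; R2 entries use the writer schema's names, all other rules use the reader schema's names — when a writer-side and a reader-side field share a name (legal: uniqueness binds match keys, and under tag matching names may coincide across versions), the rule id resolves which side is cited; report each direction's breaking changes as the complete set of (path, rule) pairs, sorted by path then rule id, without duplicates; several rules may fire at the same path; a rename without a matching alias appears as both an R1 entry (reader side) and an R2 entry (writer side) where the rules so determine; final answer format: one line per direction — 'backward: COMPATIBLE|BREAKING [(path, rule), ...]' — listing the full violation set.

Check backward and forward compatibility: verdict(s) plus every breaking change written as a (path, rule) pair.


backward: BREAKING [(attrs, R1), (avatar, R1), (avatar, R3), (geo.factor, R1), (geo.height, R1), (seq, R1), (tier, R1)]; forward: BREAKING [(attrs, R1), (avatar, R1), (avatar, R3), (geo, R1), (geo.factor, R1), (tier, R1)]

arrows below run writer -> reader for Session
backward pass over Session, reader schema v2, writer schema v1:
  writer optional, Priority -> Priority: reader tier maps from writer tier
  attrs: no writer-side match
  writer required, Contact -> Contact: reader geo maps from writer geo
  writer optional, bytes -> string: reader avatar maps from writer avatar
  seq: no writer-side match
  attrs (writer side), unknown to reader
  writer optional, float64 -> float64: reader geo.factor maps from writer geo.factor
  geo.height: no writer-side match
  writer required, float32 -> float32: reader geo.score maps from writer geo.balance
  writer required, int64 -> int64: reader geo.age maps from writer geo.age
  violation R1 at attrs
  violation R1 at avatar
  violation R3 at avatar
  violation R1 at geo.factor
  violation R1 at geo.height
  violation R1 at seq
  violation R1 at tier
  => backward verdict for Session: BREAKING, 7 violation(s)
forward pass over Session, reader schema v1, writer schema v2:
  writer optional, Priority -> Priority: reader tier maps from writer tier
  attrs: no writer-side match
  writer optional, Contact -> Contact: reader geo maps from writer geo
  writer optional, string -> bytes: reader avatar maps from writer avatar
  attrs (writer side), unknown to reader
  seq (writer side), unknown to reader
  writer optional, float64 -> float64: reader geo.factor maps from writer geo.factor
  writer required, float32 -> float32: reader geo.balance maps from writer geo.score
  writer required, int64 -> int64: reader geo.age maps from writer geo.age
  geo.height (writer side), unknown to reader
  violation R1 at attrs
  violation R1 at avatar
  violation R3 at avatar
  violation R1 at geo
  violation R1 at geo.factor
  violation R1 at tier
  => forward verdict for Session: BREAKING, 6 violation(s)


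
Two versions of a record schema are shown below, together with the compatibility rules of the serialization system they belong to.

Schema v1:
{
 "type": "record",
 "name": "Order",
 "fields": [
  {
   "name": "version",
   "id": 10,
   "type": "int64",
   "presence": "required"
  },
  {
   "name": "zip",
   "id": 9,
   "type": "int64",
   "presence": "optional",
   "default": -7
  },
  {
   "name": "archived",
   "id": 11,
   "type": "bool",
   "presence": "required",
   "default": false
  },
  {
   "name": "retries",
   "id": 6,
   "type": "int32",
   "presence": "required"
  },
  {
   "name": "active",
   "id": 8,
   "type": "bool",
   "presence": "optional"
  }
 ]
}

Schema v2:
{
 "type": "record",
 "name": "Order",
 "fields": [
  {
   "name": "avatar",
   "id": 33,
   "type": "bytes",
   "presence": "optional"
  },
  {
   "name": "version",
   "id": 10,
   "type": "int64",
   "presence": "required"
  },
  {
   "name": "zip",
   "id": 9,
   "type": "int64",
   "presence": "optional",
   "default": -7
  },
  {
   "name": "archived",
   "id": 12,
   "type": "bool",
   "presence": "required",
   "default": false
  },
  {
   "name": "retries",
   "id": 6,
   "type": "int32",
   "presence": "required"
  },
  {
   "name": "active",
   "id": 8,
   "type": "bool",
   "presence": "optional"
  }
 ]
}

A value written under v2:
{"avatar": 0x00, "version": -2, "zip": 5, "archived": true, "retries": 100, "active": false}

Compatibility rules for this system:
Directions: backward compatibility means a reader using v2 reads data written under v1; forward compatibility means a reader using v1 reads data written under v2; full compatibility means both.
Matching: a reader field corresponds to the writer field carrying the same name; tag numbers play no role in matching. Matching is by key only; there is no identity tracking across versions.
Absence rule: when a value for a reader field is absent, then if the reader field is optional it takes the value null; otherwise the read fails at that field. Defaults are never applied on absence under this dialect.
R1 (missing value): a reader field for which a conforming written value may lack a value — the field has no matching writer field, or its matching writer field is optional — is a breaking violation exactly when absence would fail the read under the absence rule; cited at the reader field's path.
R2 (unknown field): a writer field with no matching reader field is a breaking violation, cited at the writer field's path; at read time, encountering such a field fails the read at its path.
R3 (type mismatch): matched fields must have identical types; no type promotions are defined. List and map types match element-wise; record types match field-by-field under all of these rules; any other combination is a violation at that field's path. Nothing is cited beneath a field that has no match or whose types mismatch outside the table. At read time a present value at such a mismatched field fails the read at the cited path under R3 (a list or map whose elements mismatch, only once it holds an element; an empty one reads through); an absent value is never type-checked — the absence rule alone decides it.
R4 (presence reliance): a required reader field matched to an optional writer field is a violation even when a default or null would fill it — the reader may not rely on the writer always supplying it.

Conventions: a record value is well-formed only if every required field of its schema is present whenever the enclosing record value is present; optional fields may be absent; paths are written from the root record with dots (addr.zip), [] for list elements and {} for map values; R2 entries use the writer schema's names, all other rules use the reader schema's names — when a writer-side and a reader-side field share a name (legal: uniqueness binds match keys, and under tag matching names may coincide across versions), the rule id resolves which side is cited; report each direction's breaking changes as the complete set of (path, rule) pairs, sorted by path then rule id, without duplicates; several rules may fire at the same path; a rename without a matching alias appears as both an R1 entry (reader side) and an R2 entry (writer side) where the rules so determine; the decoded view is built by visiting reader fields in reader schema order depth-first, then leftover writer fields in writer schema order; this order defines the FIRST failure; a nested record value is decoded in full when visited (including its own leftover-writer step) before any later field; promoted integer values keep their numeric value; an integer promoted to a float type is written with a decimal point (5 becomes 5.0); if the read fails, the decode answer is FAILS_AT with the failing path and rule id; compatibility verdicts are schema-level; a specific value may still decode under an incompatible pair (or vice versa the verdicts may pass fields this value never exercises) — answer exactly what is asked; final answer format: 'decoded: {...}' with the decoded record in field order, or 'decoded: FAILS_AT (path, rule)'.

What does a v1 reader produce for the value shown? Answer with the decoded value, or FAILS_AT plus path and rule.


each type pair in Order: writer, then reader
decode (reader v1):
  version := -2
  zip := 5
  archived := true
  retries := 100
  active := false
  read fails at avatar under R2 (unknown field)
  => FAILS_AT (avatar, R2)
checking off the Order differences that do not matter here:
  field archived in record Order: tag 11 changed to 12 -> fires no rule on Order under this dialect and leaves the result unchanged

decoded: FAILS_AT (avatar, R2)


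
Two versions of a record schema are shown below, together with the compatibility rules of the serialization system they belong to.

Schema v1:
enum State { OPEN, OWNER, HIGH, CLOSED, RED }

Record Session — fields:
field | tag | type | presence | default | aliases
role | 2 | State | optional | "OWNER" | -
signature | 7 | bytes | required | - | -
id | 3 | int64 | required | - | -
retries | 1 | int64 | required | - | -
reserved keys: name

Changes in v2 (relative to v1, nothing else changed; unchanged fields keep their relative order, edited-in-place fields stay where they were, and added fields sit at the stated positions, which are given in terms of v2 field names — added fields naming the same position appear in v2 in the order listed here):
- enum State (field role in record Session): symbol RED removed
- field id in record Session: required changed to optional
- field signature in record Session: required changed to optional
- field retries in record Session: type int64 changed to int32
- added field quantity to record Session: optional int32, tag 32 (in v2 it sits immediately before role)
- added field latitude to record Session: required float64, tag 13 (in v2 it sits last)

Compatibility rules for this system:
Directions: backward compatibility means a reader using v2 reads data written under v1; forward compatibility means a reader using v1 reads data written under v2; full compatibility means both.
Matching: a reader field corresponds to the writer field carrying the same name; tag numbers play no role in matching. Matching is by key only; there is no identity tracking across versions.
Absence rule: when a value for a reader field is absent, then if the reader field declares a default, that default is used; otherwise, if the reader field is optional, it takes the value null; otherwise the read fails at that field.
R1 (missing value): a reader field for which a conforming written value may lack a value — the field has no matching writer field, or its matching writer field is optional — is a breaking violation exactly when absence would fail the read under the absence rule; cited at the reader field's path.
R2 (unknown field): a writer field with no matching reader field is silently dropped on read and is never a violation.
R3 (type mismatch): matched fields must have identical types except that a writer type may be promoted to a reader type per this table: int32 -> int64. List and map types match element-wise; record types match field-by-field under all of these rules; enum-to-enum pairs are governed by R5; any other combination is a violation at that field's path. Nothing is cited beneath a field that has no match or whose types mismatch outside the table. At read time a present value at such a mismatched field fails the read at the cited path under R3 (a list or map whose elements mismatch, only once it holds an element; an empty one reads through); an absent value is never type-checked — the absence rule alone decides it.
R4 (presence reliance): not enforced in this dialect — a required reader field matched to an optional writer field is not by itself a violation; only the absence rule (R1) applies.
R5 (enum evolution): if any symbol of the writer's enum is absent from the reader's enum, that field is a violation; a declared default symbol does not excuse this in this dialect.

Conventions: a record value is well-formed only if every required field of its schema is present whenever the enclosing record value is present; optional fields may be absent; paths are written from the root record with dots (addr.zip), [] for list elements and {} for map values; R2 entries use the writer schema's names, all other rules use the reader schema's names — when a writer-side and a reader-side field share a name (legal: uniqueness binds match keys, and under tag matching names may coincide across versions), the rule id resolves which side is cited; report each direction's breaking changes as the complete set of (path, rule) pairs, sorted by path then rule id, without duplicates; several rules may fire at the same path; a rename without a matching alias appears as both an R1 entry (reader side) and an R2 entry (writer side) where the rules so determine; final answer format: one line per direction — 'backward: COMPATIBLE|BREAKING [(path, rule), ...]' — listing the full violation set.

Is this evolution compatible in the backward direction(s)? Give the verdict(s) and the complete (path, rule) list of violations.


in Session below, arrows point writer -> reader
checking backward for Session: reader v2 against writer v1:
  quantity: no writer-side match
  writer optional, State -> State: reader role maps from writer role
  writer required, bytes -> bytes: reader signature maps from writer signature
  writer required, int64 -> int64: reader id maps from writer id
  writer required, int64 -> int32: reader retries maps from writer retries
  latitude: no writer-side match
  rule R1 violated at latitude
  rule R3 violated at retries
  rule R5 violated at role
  => backward: BREAKING (3)
the other Session changes do not affect what is asked:
  field id in record Session: required changed to optional -> matters only for Session's forward compatibility — outside the asked direction
  field signature in record Session: required changed to optional -> matters only for Session's forward compatibility — outside the asked direction
  added field quantity to record Session: optional int32, tag 32 (in v2 it sits immediately before role) -> no rule fires on it in Session's dialect; the asked verdict holds

backward: BREAKING [(latitude, R1), (retries, R3), (role, R5)]


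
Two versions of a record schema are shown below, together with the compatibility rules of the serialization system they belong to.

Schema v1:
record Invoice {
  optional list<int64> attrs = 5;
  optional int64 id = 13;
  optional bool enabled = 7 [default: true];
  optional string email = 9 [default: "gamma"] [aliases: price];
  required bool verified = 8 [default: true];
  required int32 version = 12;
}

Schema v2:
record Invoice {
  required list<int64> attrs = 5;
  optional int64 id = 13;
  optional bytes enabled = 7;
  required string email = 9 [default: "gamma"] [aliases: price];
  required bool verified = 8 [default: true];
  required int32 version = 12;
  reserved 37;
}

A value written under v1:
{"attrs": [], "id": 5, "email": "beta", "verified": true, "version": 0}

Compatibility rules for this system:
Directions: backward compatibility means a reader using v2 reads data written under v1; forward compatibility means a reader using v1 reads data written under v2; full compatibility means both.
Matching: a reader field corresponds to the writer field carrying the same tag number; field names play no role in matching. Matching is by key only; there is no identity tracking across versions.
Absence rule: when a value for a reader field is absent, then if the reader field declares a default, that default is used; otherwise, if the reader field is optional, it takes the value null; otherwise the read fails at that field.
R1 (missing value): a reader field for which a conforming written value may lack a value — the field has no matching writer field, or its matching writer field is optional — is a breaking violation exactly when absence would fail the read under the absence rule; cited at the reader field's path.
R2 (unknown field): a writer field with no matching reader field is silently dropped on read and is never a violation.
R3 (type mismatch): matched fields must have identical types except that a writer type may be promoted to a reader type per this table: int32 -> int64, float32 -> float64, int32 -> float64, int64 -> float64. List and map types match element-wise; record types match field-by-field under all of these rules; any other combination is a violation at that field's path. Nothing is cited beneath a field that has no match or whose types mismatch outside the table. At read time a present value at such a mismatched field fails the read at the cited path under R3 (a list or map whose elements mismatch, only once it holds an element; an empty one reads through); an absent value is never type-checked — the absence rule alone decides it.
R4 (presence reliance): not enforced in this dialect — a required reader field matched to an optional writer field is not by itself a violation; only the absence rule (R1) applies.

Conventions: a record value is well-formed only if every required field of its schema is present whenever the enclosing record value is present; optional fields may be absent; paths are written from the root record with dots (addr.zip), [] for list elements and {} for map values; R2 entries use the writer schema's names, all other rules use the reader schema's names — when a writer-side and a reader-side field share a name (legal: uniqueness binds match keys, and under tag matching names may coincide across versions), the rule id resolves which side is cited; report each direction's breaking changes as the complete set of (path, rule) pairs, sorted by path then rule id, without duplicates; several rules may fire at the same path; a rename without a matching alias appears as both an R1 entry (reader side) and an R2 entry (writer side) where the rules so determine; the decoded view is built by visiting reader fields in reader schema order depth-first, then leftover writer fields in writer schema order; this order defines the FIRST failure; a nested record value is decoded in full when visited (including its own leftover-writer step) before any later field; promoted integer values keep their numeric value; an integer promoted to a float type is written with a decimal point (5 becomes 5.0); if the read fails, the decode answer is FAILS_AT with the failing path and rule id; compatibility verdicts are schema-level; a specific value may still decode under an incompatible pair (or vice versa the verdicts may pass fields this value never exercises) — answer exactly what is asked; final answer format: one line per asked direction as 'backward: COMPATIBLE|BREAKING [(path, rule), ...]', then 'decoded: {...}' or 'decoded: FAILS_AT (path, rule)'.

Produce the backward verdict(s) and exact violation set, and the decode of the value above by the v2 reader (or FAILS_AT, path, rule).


in Invoice below, arrows point writer -> reader
backward pass over Invoice, reader schema v2, writer schema v1:
  writer optional, list<int64> -> list<int64>: reader attrs maps from writer attrs
  writer optional, int64 -> int64: reader id maps from writer id
  writer optional, bool -> bytes: reader enabled maps from writer enabled
  writer optional, string -> string: reader email maps from writer email
  writer required, bool -> bool: reader verified maps from writer verified
  writer required, int32 -> int32: reader version maps from writer version
  violation R1 at attrs
  violation R3 at enabled
  => backward: BREAKING (2)
decode (reader v2):
  attrs := []
  id := 5
  enabled := null (missing; optional => null)
  email := "beta"
  verified := true
  version := 0
  => decoded: {"attrs": [], "id": 5, "enabled": null, "email": "beta", "verified": true, "version": 0}
the other Invoice changes do not affect what is asked:
  field email in record Invoice: optional changed to required -> no rule fires on it in Invoice's dialect; the asked verdict holds

backward: BREAKING [(attrs, R1), (enabled, R3)]; decoded: {"attrs": [], "id": 5, "enabled": null, "email": "beta", "verified": true, "version": 0}


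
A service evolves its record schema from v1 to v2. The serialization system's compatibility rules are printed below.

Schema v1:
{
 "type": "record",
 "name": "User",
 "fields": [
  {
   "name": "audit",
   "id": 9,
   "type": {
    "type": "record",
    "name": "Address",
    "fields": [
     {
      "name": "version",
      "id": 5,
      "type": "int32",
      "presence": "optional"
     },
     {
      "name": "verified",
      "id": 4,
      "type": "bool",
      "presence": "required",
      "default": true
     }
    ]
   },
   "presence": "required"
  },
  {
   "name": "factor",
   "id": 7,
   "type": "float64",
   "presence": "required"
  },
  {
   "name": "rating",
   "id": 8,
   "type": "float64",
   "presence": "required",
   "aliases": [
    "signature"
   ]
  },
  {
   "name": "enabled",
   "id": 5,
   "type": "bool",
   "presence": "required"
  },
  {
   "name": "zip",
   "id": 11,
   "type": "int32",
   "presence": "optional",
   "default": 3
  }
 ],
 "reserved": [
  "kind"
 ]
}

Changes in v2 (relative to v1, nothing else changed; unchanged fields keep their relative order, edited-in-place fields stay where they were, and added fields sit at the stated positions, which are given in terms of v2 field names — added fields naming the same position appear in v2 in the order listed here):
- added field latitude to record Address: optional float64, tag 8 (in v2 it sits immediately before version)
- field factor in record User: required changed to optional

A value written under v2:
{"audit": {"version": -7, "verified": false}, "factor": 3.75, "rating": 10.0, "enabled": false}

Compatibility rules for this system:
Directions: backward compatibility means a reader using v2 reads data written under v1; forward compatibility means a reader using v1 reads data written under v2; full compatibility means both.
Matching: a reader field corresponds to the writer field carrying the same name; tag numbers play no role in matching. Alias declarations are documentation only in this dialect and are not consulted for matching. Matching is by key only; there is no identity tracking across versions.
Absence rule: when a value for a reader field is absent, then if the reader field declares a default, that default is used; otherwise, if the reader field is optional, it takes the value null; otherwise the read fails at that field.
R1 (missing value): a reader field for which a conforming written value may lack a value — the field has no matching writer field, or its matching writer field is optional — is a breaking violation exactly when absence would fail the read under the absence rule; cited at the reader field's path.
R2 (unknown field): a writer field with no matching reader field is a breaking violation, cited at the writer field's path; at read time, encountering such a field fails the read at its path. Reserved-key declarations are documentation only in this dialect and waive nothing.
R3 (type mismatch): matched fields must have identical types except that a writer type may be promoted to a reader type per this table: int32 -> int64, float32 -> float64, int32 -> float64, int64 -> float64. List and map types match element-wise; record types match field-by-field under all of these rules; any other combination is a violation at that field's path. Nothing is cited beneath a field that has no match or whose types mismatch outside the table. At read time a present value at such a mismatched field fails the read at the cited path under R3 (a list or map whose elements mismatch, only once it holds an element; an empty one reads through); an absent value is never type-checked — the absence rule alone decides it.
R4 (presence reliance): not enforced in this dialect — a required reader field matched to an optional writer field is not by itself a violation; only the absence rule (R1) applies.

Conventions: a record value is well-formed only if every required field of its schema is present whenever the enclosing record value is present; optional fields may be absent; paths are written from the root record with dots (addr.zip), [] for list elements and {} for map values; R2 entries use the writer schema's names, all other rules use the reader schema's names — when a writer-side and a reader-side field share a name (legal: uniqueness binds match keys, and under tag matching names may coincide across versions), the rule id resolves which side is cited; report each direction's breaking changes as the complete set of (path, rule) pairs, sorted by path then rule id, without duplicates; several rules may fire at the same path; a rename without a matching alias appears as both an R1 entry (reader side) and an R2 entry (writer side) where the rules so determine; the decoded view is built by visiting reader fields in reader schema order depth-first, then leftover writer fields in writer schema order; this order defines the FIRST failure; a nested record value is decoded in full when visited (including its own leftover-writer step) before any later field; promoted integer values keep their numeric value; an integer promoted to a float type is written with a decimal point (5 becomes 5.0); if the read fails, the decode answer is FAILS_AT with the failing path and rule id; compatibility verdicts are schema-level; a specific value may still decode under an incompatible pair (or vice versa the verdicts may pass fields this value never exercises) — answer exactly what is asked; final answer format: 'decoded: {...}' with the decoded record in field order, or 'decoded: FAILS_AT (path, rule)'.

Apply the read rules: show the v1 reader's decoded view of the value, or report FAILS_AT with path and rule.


decoded: {"audit": {"version": -7, "verified": false}, "factor": 3.75, "rating": 10.0, "enabled": false, "zip": 3}

the writer's type comes first in each User pair
decoding the User value with the v1 reader:
  audit.version := -7
  audit.verified := false
  factor := 3.75
  rating := 10.0
  enabled := false
  zip := 3 (absent -> default)
  => decoded: {"audit": {"version": -7, "verified": false}, "factor": 3.75, "rating": 10.0, "enabled": false, "zip": 3}
remaining User differences; none change what is asked:
  added field latitude to record Address: optional float64, tag 8 (in v2 it sits immediately before version) -> schema-level compatibility only; this User value's decode is unchanged
  field factor in record User: required changed to optional -> schema-level compatibility only; this User value's decode is unchanged
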